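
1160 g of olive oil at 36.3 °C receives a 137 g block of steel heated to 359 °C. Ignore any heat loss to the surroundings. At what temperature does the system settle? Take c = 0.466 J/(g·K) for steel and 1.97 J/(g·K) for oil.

T_f ≈ 45.1 °C

T_f = Σ m_i c_i T_i / Σ m_i c_i:
T_f = (63.84*359 + 2285.2*36.3) / (63.84 + 2285.2)
    = 105872 / 2349 ≈ 45.07 °C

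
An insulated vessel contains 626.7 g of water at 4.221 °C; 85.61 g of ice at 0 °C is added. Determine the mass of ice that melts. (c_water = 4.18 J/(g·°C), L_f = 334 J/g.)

Water can give up m c ΔT = 626.7·4.18·4.221 = 11057 J before reaching 0 °C.
Fully melting the ice requires m_ice L_f = 85.61·334 = 28594 J.
Since 11057 < 28594 J, not all the ice melts; equilibrium is at 0 °C.
m_melt = 11057 / L_f = 33.11 g.

m_melted ≈ 33.1 g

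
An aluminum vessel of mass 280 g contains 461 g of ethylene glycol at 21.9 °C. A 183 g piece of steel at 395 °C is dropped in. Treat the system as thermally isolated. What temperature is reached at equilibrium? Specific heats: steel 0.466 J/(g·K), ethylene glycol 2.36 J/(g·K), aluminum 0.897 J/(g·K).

Heat gained plus heat lost sum to zero:
183*0.466*(T − 395) + 461*2.36*(T − 21.9) + 280*0.897*(T − 21.9) = 0
85.28(T − 395) + 1088(T − 21.9) + 251.16(T − 21.9) = 0
1424.4 T = 63012
T ≈ 44.24 °C

T_f ≈ 44.2 °C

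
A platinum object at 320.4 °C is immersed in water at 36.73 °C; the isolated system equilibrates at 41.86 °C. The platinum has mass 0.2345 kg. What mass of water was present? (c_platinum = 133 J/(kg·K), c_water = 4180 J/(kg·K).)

m ≈ 0.405 kg

Taking heat into each body as positive, Σ m c ΔT = 0:
0.2345×133×(41.86 − 320.4) + m×4180×(41.86 − 36.73) = 0
21443 m = 8687.2
m = 8687.2/21443 ≈ 0.4051 kg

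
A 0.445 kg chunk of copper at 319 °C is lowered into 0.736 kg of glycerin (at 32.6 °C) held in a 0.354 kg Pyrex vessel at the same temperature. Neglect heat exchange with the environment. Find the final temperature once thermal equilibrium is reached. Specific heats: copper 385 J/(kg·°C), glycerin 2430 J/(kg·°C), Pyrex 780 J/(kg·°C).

T_f ≈ 54.5 °C

Heat gained plus heat lost sum to zero:
0.445×385×(T − 319) + 0.736×2430×(T − 32.6) + 0.354×780×(T − 32.6) = 0
171.32(T − 319) + 1788.5(T − 32.6) + 276.12(T − 32.6) = 0
2235.9 T = 121959
T ≈ 54.55 °C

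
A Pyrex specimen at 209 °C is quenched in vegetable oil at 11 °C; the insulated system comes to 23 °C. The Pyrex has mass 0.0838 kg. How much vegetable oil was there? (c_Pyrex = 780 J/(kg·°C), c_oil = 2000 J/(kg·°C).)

m ≈ 0.507 kg

Taking heat into each body as positive, Σ m c ΔT = 0:
0.0838·780·(23 − 209) + m·2000·(23 − 11) = 0
24000 m = 12158
m = 12158/24000 ≈ 0.5066 kg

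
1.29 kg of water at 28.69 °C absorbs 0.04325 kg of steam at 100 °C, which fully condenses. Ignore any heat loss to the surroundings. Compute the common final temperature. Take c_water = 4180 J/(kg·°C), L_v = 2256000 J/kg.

T_f ≈ 48.5 °C

Energy balance with sensible and latent terms:
latent heat released on condensation: 0.04325×2256000 = 97572
  condensate cools 100→T: 0.04325×4180×(T − 100) = 180.78(T − 100)
  water warms: 1.29×4180×(T − 28.69) = 5392.2(T − 28.69)
5573 T = 97572 + 18078 + 154702 = 270353
T ≈ 48.51 °C — below 100 °C, confirming all the steam condensed.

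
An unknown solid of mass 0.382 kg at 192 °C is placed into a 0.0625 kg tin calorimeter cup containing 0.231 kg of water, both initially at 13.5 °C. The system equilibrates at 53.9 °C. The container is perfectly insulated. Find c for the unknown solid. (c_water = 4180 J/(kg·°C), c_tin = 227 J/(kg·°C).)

c ≈ 750 J/(kg·°C)

Taking heat into each body as positive, Σ m c ΔT = 0:
0.382·c·(53.9 − 192) + 0.231·4180·(53.9 − 13.5) + 0.0625·227·(53.9 − 13.5) = 0
-52.75 c = -39583
c = -39583/-52.75 ≈ 750.3 J/(kg·°C)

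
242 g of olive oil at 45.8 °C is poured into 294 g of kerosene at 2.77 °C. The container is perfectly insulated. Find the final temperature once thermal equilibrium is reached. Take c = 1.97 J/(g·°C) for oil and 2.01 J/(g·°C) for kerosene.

T_f = Σ m_i c_i T_i / Σ m_i c_i:
T_f = (476.74·45.8 + 590.94·2.77) / (476.74 + 590.94)
    = 23472 / 1067.7 ≈ 21.98 °C

T_f ≈ 22.0 °C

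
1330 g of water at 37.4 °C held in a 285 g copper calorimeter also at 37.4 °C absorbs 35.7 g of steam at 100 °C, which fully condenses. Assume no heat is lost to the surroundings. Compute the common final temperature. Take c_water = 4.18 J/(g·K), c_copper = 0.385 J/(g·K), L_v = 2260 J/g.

T_f ≈ 52.9 °C

Taking heat into each body as positive, Σ m c ΔT = 0:
steam→water at 100 °C releases m L_v = 35.7·2260 = 80682; condensate cools 100→T: 35.7·4.18·(T − 100) = 149.23(T − 100); original water: 5559.4(T − 37.4); copper cup: 285·0.385·(T − 37.4) = 109.73(T − 37.4)
5818.4 T = 80682 + 14923 + 212025 = 307630
T ≈ 52.87 °C — below 100 °C, confirming all the steam condensed.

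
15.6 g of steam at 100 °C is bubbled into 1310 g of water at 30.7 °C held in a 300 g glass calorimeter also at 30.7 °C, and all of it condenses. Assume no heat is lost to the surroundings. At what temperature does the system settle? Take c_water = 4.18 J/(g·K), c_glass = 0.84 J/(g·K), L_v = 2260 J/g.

Conservation of energy gives ΣQ = 0:
steam→water at 100 °C releases m L_v = 15.6×2260 = 35256; condensate cools 100→T: 15.6×4.18×(T − 100) = 65.21(T − 100); water warms: 1310×4.18×(T − 30.7) = 5475.8(T − 30.7); glass cup: 300×0.84×(T − 30.7) = 252(T − 30.7)
5793 T = 35256 + 6520.8 + 175843 = 217620
T ≈ 37.57 °C (< 100 °C, so full condensation is consistent).

T_f ≈ 37.6 °C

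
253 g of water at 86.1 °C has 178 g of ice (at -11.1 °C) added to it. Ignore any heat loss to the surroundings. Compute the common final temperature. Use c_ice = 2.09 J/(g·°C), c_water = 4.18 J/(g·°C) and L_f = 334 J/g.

Conservation of energy gives ΣQ = 0:
warm ice to 0 °C: 178·2.09·(0 − (-11.1)) = 4129.4
  melt ice: 178·334 = 59452
  meltwater 0→T: 178·4.18·T = 744.04 T
  water cools: 253·4.18·(T − 86.1) = 1057.5(T − 86.1)
1801.6 T = 91054 − 63581 = 27473
T ≈ 15.25 °C — above 0 °C, consistent with complete melting.

T_f ≈ 15.2 °C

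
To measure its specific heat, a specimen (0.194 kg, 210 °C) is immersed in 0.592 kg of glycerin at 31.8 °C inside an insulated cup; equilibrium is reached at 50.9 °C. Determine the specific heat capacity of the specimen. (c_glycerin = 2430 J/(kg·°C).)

c ≈ 890 J/(kg·°C)

Conservation of energy gives ΣQ = 0:
0.194×c×(50.9 − 210) + 0.592×2430×(50.9 − 31.8) = 0
-30.87 c = -27476
c = -27476/-30.87 ≈ 890.2 J/(kg·°C)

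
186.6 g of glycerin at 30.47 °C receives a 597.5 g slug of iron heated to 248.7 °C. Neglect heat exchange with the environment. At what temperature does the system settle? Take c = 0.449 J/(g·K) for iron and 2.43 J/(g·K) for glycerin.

T_f ≈ 111.6 °C

Let T be the final temperature. ΣQ_i = 0:
597.5·0.449·(T − 248.7) + 186.6·2.43·(T − 30.47) = 0
268.28(T − 248.7) + 453.44(T − 30.47) = 0
(268.28 + 453.44) T = 268.28·248.7 + 453.44·30.47
T = 80537 / 721.72 = 112 °C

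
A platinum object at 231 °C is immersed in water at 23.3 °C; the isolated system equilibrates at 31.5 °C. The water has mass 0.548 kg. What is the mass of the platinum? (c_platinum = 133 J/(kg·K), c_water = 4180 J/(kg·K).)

m ≈ 0.708 kg

|Q_platinum| = |Q_water|:
m·133·(231 − 31.5) = 0.548·4180·(31.5 − 23.3)
26534 m = 18783  ⇒  m ≈ 0.7079 kg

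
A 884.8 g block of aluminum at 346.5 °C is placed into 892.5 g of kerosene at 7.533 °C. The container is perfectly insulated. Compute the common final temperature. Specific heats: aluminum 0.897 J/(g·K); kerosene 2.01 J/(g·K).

Energy conservation, ΣQ = 0:
884.8*0.897*(T − 346.5) + 892.5*2.01*(T − 7.533) = 0
793.67(T − 346.5) + 1793.9(T − 7.533) = 0
(793.67 + 1793.9) T = 793.67*346.5 + 1793.9*7.533
T ≈ 111.50 °C

T_f ≈ 111.5 °C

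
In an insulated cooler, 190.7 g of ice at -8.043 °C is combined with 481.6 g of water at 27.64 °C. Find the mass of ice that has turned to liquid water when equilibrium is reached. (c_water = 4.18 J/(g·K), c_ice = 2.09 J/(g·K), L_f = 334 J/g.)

m_melted ≈ 157 g

Water can give up m c ΔT = 481.6·4.18·27.64 = 55642 J before reaching 0 °C.
Warming the ice to 0 °C takes 190.7·2.09·8.043 = 3205.6 J, leaving 52436 J for melting.
Melting all 190.7 g of ice would need 190.7·334 = 63694 J.
52436 J < 63694 J, so only part of the ice melts and the system sits at 0 °C.
m_melted·334 = 52436  ⇒  m_melted ≈ 157 g.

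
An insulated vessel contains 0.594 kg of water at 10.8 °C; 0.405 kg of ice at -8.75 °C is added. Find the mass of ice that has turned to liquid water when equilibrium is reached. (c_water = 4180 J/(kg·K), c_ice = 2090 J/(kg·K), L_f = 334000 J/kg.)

Heat available from the water dropping to 0 °C: 0.594·4180·10.8 = 26816 J.
Warming the ice to 0 °C takes 0.405·2090·8.75 = 7406.4 J, leaving 19409 J for melting.
To melt every bit of ice: 0.405·334000 = 135270 J.
Since 19409 < 135270 J, not all the ice melts; equilibrium is at 0 °C.
m_melted·334000 = 19409  ⇒  m_melted ≈ 0.05811 kg.

m_melted ≈ 0.0581 kg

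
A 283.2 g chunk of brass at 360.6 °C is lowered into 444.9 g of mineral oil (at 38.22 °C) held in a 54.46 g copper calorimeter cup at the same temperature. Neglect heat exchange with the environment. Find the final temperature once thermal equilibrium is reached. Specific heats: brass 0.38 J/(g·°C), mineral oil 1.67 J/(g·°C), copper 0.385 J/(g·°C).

T_f = Σ m_i c_i T_i / Σ m_i c_i:
T_f = (107.62*360.6 + 742.98*38.22 + 20.97*38.22) / (107.62 + 742.98 + 20.97)
    = 68005 / 871.57 ≈ 78.03 °C

T_f ≈ 78.0 °C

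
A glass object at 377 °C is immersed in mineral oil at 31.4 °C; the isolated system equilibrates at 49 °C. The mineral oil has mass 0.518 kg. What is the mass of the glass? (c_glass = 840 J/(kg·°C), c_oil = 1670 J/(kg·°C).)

m ≈ 0.0553 kg

Let T be the final temperature. ΣQ_i = 0:
m×840×(49 − 377) + 0.518×1670×(49 − 31.4) = 0
-275520 m = -15225
m = -15225/-275520 ≈ 0.05526 kg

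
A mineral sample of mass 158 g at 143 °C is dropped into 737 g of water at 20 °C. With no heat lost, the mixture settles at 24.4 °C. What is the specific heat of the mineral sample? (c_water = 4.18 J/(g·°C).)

m_s c (T_s − T_f) = m_water c_water (T_f − T_0):
158·c·(143 − 24.4) = 737·4.18·(24.4 − 20)
18739 c = 13555  ⇒  c ≈ 0.7234 J/(g·°C)

c ≈ 0.723 J/(g·°C)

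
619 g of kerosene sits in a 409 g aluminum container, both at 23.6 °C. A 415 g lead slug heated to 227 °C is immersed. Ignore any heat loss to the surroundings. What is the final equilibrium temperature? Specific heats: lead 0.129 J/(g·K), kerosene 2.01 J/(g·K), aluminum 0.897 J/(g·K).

With ΣQ=0 the equilibrium temperature is the m·c-weighted mean:
T_f = (53.54*227 + 1244.2*23.6 + 366.87*23.6) / (53.54 + 1244.2 + 366.87)
    = 50174 / 1664.6 ≈ 30.14 °C

T_f ≈ 30.1 °C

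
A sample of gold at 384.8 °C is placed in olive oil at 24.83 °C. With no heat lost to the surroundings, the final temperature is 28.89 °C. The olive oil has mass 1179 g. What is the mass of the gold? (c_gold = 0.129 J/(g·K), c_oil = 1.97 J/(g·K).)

m ≈ 205 g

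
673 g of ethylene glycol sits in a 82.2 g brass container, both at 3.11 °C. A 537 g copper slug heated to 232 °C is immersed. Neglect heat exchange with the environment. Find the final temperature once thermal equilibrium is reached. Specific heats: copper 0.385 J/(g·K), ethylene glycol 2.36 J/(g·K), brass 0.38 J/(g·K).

Setting the total heat transfer to zero:
537×0.385×(T − 232) + 673×2.36×(T − 3.11) + 82.2×0.38×(T − 3.11) = 0
206.75(T − 232) + 1588.3(T − 3.11) + 31.24(T − 3.11) = 0
1826.3 T = 53002
T = 53002/1826.3 ≈ 29.02 °C

T_f ≈ 29.0 °C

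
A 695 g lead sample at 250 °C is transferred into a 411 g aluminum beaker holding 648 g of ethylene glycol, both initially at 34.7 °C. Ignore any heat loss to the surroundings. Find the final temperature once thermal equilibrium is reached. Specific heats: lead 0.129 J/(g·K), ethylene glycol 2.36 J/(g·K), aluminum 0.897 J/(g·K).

Heat gained plus heat lost sum to zero:
695×0.129×(T − 250) + 648×2.36×(T − 34.7) + 411×0.897×(T − 34.7) = 0
1987.6 T = 88273
T = 88273/1987.6 ≈ 44.41 °C

T_f ≈ 44.4 °C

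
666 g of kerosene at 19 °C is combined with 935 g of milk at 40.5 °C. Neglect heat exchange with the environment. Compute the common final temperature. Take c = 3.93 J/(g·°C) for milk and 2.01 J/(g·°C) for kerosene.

T_f ≈ 34.8 °C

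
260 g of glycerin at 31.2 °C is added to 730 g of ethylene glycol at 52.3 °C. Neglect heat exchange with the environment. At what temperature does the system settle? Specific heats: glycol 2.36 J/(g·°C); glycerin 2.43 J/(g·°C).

Let T be the final temperature. ΣQ_i = 0:
730*2.36*(T − 52.3) + 260*2.43*(T − 31.2) = 0
1722.8(T − 52.3) + 631.8(T − 31.2) = 0
(1722.8 + 631.8) T = 1722.8*52.3 + 631.8*31.2
T = 109815/2354.6 ≈ 46.64 °C

T_f ≈ 46.6 °C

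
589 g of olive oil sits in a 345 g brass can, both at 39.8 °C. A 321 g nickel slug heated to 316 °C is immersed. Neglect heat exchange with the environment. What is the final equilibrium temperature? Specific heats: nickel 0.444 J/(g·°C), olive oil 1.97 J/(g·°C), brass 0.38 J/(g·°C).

T_f ≈ 67.3 °C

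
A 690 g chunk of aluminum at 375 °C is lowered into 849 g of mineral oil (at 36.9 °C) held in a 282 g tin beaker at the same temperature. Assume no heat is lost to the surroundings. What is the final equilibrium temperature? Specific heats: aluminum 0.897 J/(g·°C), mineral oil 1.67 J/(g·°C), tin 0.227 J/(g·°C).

T_f ≈ 136.5 °C

T_f = Σ m_i c_i T_i / Σ m_i c_i:
T_f = (618.93*375 + 1417.8*36.9 + 64.01*36.9) / (618.93 + 1417.8 + 64.01)
    = 286779 / 2100.8 ≈ 136.51 °C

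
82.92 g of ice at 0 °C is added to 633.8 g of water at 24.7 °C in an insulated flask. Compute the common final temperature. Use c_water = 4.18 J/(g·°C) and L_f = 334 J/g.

Energy conservation, ΣQ = 0:
latent heat to melt: 82.92×334 = 27695
  meltwater 0→T: 82.92×4.18×T = 346.61 T
  water cools: 633.8×4.18×(T − 24.7) = 2649.3(T − 24.7)
2995.9 T = 65437 − 27695 = 37742
T ≈ 12.60 °C (positive, so assuming full melt was valid).

T_f ≈ 12.6 °C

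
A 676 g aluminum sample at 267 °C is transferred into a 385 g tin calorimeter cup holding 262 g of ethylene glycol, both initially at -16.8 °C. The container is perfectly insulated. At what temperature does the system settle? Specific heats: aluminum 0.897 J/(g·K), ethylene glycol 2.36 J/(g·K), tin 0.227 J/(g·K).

Heat gained plus heat lost sum to zero:
676·0.897·(T − 267) + 262·2.36·(T − (-16.8)) + 385·0.227·(T − (-16.8)) = 0
606.37(T − 267) + 618.32(T − (-16.8)) + 87.39(T − (-16.8)) = 0
(606.37 + 618.32 + 87.39) T = 606.37·267 + 618.32·(-16.8) + 87.39·(-16.8)
T = 150045/1312.1 ≈ 114.36 °C

T_f ≈ 114.4 °C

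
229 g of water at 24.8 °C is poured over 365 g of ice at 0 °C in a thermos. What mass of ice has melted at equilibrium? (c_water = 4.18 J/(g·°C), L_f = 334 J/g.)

Water can give up m c ΔT = 229·4.18·24.8 = 23739 J before reaching 0 °C.
Fully melting the ice requires m_ice L_f = 365·334 = 121910 J.
Since 23739 < 121910 J, not all the ice melts; equilibrium is at 0 °C.
Mass melted = 23739/334 ≈ 71.08 g.

m_melted ≈ 71.1 g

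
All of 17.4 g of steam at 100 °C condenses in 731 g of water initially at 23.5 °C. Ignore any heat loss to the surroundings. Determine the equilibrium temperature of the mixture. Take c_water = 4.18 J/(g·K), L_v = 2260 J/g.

Let T be the final temperature. ΣQ_i = 0:
condense steam: −17.4·2260 = −39324
  condensed water 100 °C→T: 72.73(T − 100)
  original water: 3055.6(T − 23.5)
3128.3 T = 39324 + 7273.2 + 71806 = 118403
T ≈ 37.85 °C, under the boiling point, so the assumption holds.

T_f ≈ 37.8 °C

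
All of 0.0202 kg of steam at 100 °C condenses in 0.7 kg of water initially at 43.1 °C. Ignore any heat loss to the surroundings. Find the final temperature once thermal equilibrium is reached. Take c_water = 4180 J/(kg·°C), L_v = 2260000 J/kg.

Energy balance with sensible and latent terms:
latent heat released on condensation: 0.0202·2260000 = 45652
  condensate cools 100→T: 0.0202·4180·(T − 100) = 84.44(T − 100)
  original water: 2926(T − 43.1)
3010.4 T = 45652 + 8443.6 + 126111 = 180206
T ≈ 59.86 °C — below 100 °C, confirming all the steam condensed.

T_f ≈ 59.9 °C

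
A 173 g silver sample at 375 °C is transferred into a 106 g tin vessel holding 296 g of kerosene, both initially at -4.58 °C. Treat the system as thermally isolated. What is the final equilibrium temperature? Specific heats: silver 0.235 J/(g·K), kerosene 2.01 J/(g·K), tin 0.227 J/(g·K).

T_f ≈ 18.8 °C

Conservation of energy gives ΣQ = 0:
173×0.235×(T − 375) + 296×2.01×(T − (-4.58)) + 106×0.227×(T − (-4.58)) = 0
40.66(T − 375) + 594.96(T − (-4.58)) + 24.06(T − (-4.58)) = 0
(40.66 + 594.96 + 24.06) T = 40.66×375 + 594.96×(-4.58) + 24.06×(-4.58)
T ≈ 18.81 °C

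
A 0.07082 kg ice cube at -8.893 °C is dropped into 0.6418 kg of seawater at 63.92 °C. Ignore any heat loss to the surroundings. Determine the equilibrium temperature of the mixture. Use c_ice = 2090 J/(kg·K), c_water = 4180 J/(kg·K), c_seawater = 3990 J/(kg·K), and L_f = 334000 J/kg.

T_f ≈ 48.6 °C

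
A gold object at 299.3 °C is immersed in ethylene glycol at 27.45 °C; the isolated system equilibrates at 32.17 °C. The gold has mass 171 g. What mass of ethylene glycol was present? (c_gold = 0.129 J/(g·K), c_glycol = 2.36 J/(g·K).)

Heat lost by the gold = heat gained by the glycol:
171×0.129×(299.3 − 32.17) = m×2.36×(32.17 − 27.45)
11.14 m = 5892.6  ⇒  m ≈ 529 g

m ≈ 529 g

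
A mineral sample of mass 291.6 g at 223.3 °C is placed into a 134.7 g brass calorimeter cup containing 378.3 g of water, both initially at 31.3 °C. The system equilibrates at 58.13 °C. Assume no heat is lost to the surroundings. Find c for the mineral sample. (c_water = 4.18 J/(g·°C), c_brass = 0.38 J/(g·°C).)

c ≈ 0.909 J/(g·°C)

Energy conservation, ΣQ = 0:
291.6×c×(58.13 − 223.3) + 378.3×4.18×(58.13 − 31.3) + 134.7×0.38×(58.13 − 31.3) = 0
-48164 c = -43799
c = -43799/-48164 ≈ 0.9094 J/(g·°C)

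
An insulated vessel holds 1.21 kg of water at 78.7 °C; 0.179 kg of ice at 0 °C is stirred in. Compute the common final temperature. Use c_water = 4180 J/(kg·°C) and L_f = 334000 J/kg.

Let T be the final temperature. ΣQ_i = 0:
fusion: m_ice L_f = 0.179×334000 = 59786
  warm the meltwater: 748.22 T
  water cools: 1.21×4180×(T − 78.7) = 5057.8(T − 78.7)
5806 T = 398049 − 59786 = 338263
T ≈ 58.26 °C — above 0 °C, consistent with complete melting.

T_f ≈ 58.3 °C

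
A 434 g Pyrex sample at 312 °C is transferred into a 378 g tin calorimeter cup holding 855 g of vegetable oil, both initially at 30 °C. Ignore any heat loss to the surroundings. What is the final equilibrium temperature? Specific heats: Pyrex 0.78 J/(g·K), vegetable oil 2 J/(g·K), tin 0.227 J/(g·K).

T_f ≈ 74.7 °C

With ΣQ=0 the equilibrium temperature is the m·c-weighted mean:
T_f = (338.52×312 + 1710×30 + 85.81×30) / (338.52 + 1710 + 85.81)
    = 159492 / 2134.3 ≈ 74.73 °C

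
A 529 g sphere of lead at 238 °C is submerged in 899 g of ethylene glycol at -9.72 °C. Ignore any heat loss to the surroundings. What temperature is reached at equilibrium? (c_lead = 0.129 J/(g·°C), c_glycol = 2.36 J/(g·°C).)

Let T be the final temperature. ΣQ_i = 0:
529·0.129·(T − 238) + 899·2.36·(T − (-9.72)) = 0
68.24(T − 238) + 2121.6(T − (-9.72)) = 0
(68.24 + 2121.6) T = 68.24·238 + 2121.6·(-9.72)
T = -4381 / 2189.9 = -2 °C

T_f ≈ -2.0 °C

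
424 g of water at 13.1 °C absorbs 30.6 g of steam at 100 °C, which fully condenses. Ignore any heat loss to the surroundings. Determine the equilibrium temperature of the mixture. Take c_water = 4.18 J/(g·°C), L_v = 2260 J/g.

T_f ≈ 55.3 °C

Heat gained plus heat lost sum to zero:
latent heat released on condensation: 30.6×2260 = 69156
  condensed water 100 °C→T: 127.91(T − 100)
  original water: 1772.3(T − 13.1)
1900.2 T = 69156 + 12791 + 23217 = 105164
T ≈ 55.34 °C (< 100 °C, so full condensation is consistent).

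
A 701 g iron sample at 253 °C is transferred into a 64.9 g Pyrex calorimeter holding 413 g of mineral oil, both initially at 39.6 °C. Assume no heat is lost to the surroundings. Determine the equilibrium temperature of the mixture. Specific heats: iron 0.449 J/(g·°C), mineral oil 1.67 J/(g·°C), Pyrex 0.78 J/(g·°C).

T_f = Σ m_i c_i T_i / Σ m_i c_i:
T_f = (314.75*253 + 689.71*39.6 + 50.62*39.6) / (314.75 + 689.71 + 50.62)
    = 108949 / 1055.1 ≈ 103.26 °C

T_f ≈ 103.3 °C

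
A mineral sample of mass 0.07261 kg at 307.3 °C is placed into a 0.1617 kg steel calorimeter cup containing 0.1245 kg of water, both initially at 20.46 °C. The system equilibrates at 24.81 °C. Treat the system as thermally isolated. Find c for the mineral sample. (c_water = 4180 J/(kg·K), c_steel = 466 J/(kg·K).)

c ≈ 126 J/(kg·K)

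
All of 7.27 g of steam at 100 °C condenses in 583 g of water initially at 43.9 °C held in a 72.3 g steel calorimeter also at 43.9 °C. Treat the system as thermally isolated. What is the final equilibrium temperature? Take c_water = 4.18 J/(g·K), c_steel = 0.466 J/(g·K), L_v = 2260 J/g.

Net heat exchanged in the isolated system is zero:
condense steam: −7.27×2260 = −16430; condensed water 100 °C→T: 30.39(T − 100); original water: 2436.9(T − 43.9); cup: 33.69(T − 43.9)
2501 T = 16430 + 3038.9 + 108461 = 127930
T ≈ 51.15 °C (< 100 °C, so full condensation is consistent).

T_f ≈ 51.2 °C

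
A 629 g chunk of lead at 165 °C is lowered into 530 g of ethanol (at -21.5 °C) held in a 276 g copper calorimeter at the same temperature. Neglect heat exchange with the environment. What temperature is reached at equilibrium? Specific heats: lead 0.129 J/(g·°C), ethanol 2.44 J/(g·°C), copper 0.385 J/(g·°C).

Energy conservation, ΣQ = 0:
629×0.129×(T − 165) + 530×2.44×(T − (-21.5)) + 276×0.385×(T − (-21.5)) = 0
81.14(T − 165) + 1293.2(T − (-21.5)) + 106.26(T − (-21.5)) = 0
1480.6 T = -16700
T = -16700/1480.6 ≈ -11.28 °C

T_f ≈ -11.3 °C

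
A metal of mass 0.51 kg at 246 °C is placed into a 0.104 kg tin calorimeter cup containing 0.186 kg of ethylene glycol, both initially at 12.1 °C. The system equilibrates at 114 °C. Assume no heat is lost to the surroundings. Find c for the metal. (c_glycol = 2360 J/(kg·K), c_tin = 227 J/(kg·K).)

c ≈ 700 J/(kg·K)

Taking heat into each body as positive, Σ m c ΔT = 0:
0.51·c·(114 − 246) + 0.186·2360·(114 − 12.1) + 0.104·227·(114 − 12.1) = 0
-67.32 c = -47136
c = -47136/-67.32 ≈ 700.2 J/(kg·K)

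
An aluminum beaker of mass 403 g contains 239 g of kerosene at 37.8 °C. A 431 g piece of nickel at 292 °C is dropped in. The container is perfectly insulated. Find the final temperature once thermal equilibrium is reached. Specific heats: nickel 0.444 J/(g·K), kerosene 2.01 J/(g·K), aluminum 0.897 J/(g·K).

T_f ≈ 84.9 °C

Conservation of energy gives ΣQ = 0:
431*0.444*(T − 292) + 239*2.01*(T − 37.8) + 403*0.897*(T − 37.8) = 0
(191.36 + 480.39 + 361.49) T = 191.36*292 + 480.39*37.8 + 361.49*37.8
T = 87701/1033.2 ≈ 84.88 °C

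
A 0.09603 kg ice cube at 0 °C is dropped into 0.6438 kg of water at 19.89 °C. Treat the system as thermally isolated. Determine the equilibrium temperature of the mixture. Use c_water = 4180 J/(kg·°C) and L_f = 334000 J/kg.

Sum of m c ΔT and latent-heat terms is zero:
fusion: m_ice L_f = 0.09603×334000 = 32074; warm the meltwater: 401.41 T; water: 2691.1(T − 19.89)
3092.5 T = 53526 − 32074 = 21452
T ≈ 6.94 °C. Since T > 0 °C, the all-ice-melts assumption holds.

T_f ≈ 6.9 °C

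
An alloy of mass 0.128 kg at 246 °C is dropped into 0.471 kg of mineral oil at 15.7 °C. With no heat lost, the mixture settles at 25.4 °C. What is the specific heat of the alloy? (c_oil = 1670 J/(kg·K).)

c ≈ 270 J/(kg·K)

Heat lost by the alloy = heat gained by the oil:
0.128×c×(246 − 25.4) = 0.471×1670×(25.4 − 15.7)
28.24 c = 7629.7  ⇒  c ≈ 270.2 J/(kg·K)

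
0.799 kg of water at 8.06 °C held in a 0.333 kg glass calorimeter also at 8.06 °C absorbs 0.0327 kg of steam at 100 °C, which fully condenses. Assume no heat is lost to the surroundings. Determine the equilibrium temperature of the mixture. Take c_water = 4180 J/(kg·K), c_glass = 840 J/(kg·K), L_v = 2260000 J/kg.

T_f ≈ 31.1 °C

Energy balance with sensible and latent terms:
latent heat released on condensation: 0.0327×2260000 = 73902
  condensed water 100 °C→T: 136.69(T − 100)
  original water: 3339.8(T − 8.06)
  glass cup: 0.333×840×(T − 8.06) = 279.72(T − 8.06)
3756.2 T = 73902 + 13669 + 29173 = 116744
T ≈ 31.08 °C — below 100 °C, confirming all the steam condensed.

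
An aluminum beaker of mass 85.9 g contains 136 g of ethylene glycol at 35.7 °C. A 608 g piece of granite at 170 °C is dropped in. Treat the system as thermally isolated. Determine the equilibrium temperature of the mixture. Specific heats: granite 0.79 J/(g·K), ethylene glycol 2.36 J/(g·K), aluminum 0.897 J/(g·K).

Conservation of energy gives ΣQ = 0:
608*0.79*(T − 170) + 136*2.36*(T − 35.7) + 85.9*0.897*(T − 35.7) = 0
480.32(T − 170) + 320.96(T − 35.7) + 77.05(T − 35.7) = 0
878.33 T = 95863
T ≈ 109.14 °C

T_f ≈ 109.1 °C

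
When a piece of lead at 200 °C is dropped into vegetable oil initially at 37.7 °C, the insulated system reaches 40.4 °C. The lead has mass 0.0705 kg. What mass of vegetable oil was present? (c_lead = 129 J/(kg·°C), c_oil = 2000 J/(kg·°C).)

m ≈ 0.269 kg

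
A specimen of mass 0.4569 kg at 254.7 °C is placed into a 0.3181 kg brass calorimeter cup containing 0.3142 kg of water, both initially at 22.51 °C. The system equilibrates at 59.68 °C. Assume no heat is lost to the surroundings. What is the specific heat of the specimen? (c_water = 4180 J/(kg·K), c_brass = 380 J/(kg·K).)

Net heat exchanged in the isolated system is zero:
0.4569×c×(59.68 − 254.7) + 0.3142×4180×(59.68 − 22.51) + 0.3181×380×(59.68 − 22.51) = 0
-89.1 c = -53310
c = -53310/-89.1 ≈ 598.3 J/(kg·K)

c ≈ 598 J/(kg·K)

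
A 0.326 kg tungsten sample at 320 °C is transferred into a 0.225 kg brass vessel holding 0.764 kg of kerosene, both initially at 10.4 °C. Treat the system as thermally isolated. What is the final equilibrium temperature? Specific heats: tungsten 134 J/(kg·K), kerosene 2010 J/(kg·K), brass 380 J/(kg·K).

Heat gained plus heat lost sum to zero:
0.326×134×(T − 320) + 0.764×2010×(T − 10.4) + 0.225×380×(T − 10.4) = 0
43.68(T − 320) + 1535.6(T − 10.4) + 85.5(T − 10.4) = 0
(43.68 + 1535.6 + 85.5) T = 43.68×320 + 1535.6×10.4 + 85.5×10.4
T ≈ 18.52 °C

T_f ≈ 18.5 °C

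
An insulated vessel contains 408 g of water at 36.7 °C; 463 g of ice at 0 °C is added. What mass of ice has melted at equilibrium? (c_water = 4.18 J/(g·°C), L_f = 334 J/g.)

Heat available from the water dropping to 0 °C: 408×4.18×36.7 = 62590 J.
To melt every bit of ice: 463×334 = 154642 J.
Since 62590 < 154642 J, not all the ice melts; equilibrium is at 0 °C.
Mass melted = 62590/334 ≈ 187.4 g.

m_melted ≈ 187 g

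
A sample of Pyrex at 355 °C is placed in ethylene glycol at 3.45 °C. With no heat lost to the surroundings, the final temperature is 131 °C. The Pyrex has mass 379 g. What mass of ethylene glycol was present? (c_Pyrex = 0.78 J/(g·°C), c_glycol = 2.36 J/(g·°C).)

Heat gained plus heat lost sum to zero:
379·0.78·(131 − 355) + m·2.36·(131 − 3.45) = 0
301.02 m = 66219
m = 66219/301.02 ≈ 220 g

m ≈ 220 g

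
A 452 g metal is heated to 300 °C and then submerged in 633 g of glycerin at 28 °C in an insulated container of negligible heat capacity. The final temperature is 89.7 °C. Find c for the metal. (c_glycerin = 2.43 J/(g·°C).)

Heat lost by the metal = heat gained by the glycerin:
452×c×(300 − 89.7) = 633×2.43×(89.7 − 28)
95056 c = 94906  ⇒  c ≈ 0.9984 J/(g·°C)

c ≈ 0.998 J/(g·°C)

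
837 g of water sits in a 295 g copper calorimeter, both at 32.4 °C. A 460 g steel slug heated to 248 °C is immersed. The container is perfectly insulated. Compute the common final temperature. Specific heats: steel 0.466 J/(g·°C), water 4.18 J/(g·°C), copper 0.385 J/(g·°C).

T_f ≈ 44.5 °C

T_f = Σ m_i c_i T_i / Σ m_i c_i:
T_f = (214.36×248 + 3498.7×32.4 + 113.58×32.4) / (214.36 + 3498.7 + 113.58)
    = 170198 / 3826.6 ≈ 44.48 °C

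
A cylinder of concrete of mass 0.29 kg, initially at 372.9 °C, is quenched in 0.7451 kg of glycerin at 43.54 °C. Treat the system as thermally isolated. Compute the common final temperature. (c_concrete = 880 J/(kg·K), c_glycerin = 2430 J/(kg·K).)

T_f ≈ 84.2 °C

Taking heat into each body as positive, Σ m c ΔT = 0:
0.29*880*(T − 372.9) + 0.7451*2430*(T − 43.54) = 0
255.2(T − 372.9) + 1810.6(T − 43.54) = 0
(255.2 + 1810.6) T = 255.2*372.9 + 1810.6*43.54
T ≈ 84.23 °C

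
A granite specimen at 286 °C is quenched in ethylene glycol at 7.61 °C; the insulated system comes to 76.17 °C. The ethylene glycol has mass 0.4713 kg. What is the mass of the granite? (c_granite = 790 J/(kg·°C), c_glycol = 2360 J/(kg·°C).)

m ≈ 0.46 kg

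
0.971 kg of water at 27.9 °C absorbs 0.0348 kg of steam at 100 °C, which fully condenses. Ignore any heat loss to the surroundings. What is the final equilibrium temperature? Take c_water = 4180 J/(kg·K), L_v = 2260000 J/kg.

T_f ≈ 49.1 °C

Taking heat into each body as positive, Σ m c ΔT = 0:
steam→water at 100 °C releases m L_v = 0.0348·2260000 = 78648
  condensed water 100 °C→T: 145.46(T − 100)
  water warms: 0.971·4180·(T − 27.9) = 4058.8(T − 27.9)
4204.2 T = 78648 + 14546 + 113240 = 206434
T ≈ 49.10 °C — below 100 °C, confirming all the steam condensed.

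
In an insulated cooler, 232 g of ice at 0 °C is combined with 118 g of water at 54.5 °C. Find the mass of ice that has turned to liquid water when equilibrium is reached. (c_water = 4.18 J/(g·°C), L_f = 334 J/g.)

Heat available from the water dropping to 0 °C: 118·4.18·54.5 = 26882 J.
Melting all 232 g of ice would need 232·334 = 77488 J.
That's not enough to melt it all — equilibrium is at 0 °C with ice remaining.
m_melted·334 = 26882  ⇒  m_melted ≈ 80.48 g.

m_melted ≈ 80.5 g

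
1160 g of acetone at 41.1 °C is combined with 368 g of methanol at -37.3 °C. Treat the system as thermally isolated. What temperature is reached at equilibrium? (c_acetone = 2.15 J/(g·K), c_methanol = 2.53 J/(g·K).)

Taking heat into each body as positive, Σ m c ΔT = 0:
1160*2.15*(T − 41.1) + 368*2.53*(T − (-37.3)) = 0
(2494 + 931.04) T = 2494*41.1 + 931.04*(-37.3)
T = 67776 / 3425 = 19.8 °C

T_f ≈ 19.8 °C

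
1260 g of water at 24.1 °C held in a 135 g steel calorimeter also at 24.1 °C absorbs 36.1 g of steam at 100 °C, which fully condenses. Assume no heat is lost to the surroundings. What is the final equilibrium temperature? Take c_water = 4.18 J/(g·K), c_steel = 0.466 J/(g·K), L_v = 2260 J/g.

Energy conservation, ΣQ = 0:
latent heat released on condensation: 36.1×2260 = 81586; condensed water 100 °C→T: 150.9(T − 100); original water: 5266.8(T − 24.1); steel cup: 135×0.466×(T − 24.1) = 62.91(T − 24.1)
5480.6 T = 81586 + 15090 + 128446 = 225122
T ≈ 41.08 °C (< 100 °C, so full condensation is consistent).

T_f ≈ 41.1 °C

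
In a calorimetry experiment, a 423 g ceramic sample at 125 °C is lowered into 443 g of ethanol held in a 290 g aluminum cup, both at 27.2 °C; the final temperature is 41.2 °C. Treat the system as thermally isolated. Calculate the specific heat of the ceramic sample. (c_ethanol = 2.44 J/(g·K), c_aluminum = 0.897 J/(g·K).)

Net heat exchanged in the isolated system is zero:
423×c×(41.2 − 125) + 443×2.44×(41.2 − 27.2) + 290×0.897×(41.2 − 27.2) = 0
-35447 c = -18775
c = -18775/-35447 ≈ 0.5296 J/(g·K)

c ≈ 0.53 J/(g·K)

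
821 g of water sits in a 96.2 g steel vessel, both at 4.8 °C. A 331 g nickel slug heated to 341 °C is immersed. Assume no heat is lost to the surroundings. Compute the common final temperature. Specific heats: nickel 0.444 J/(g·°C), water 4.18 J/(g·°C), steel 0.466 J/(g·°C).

Taking heat into each body as positive, Σ m c ΔT = 0:
331*0.444*(T − 341) + 821*4.18*(T − 4.8) + 96.2*0.466*(T − 4.8) = 0
146.96(T − 341) + 3431.8(T − 4.8) + 44.83(T − 4.8) = 0
(146.96 + 3431.8 + 44.83) T = 146.96*341 + 3431.8*4.8 + 44.83*4.8
T ≈ 18.44 °C

T_f ≈ 18.4 °C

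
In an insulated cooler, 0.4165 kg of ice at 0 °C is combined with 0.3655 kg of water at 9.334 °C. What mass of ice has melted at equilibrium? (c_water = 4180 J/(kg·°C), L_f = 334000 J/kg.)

Water can give up m c ΔT = 0.3655×4180×9.334 = 14260 J before reaching 0 °C.
Melting all 0.4165 kg of ice would need 0.4165×334000 = 139111 J.
14260 J < 139111 J, so only part of the ice melts and the system sits at 0 °C.
Mass melted = 14260/334000 ≈ 0.0427 kg.

m_melted ≈ 0.0427 kg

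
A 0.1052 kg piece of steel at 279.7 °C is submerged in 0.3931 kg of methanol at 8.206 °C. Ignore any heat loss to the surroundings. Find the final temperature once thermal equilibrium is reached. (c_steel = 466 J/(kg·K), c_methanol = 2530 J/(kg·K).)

Heat lost by the steel equals heat gained by the methanol:
0.1052×466×(279.7 − T) = 0.3931×2530×(T − 8.206)
49.02(279.7 − T) = 994.54(T − 8.206)
1043.6 T = 21873  ⇒  T ≈ 20.96 °C

T_f ≈ 21.0 °C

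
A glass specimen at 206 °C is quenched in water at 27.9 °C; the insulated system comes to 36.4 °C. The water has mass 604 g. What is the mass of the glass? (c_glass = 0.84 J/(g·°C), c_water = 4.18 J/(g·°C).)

Setting the total heat transfer to zero:
m·0.84·(36.4 − 206) + 604·4.18·(36.4 − 27.9) = 0
-142.46 m = -21460
m = -21460/-142.46 ≈ 150.6 g

m ≈ 151 g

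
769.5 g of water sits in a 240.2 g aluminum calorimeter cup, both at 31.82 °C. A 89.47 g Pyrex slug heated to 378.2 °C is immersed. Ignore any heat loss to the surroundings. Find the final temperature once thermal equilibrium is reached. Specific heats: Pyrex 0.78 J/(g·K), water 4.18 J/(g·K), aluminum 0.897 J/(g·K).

T_f ≈ 38.7 °C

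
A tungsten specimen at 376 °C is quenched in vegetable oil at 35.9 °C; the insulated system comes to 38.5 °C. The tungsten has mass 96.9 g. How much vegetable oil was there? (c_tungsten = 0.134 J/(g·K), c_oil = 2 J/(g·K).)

Heat lost by the tungsten = heat gained by the oil:
96.9·0.134·(376 − 38.5) = m·2·(38.5 − 35.9)
5.2 m = 4382.3  ⇒  m ≈ 842.8 g

m ≈ 843 g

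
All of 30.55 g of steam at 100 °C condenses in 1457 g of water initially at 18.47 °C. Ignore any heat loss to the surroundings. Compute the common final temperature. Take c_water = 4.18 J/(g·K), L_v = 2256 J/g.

T_f ≈ 31.2 °C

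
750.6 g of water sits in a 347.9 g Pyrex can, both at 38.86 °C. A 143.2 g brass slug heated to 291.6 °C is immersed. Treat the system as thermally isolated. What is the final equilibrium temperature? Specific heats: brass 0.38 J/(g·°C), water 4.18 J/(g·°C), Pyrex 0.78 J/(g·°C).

T_f ≈ 42.8 °C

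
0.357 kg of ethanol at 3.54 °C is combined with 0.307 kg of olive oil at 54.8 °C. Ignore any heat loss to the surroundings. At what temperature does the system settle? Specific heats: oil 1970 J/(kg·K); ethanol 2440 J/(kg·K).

T_f = Σ m_i c_i T_i / Σ m_i c_i:
T_f = (604.79×54.8 + 871.08×3.54) / (604.79 + 871.08)
    = 36226 / 1475.9 ≈ 24.55 °C

T_f ≈ 24.5 °C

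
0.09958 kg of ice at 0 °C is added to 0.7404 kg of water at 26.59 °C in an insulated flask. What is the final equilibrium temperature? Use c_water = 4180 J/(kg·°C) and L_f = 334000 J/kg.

Setting the total heat transfer to zero:
fusion: m_ice L_f = 0.09958×334000 = 33260; meltwater 0→T: 0.09958×4180×T = 416.24 T; water cools: 0.7404×4180×(T − 26.59) = 3094.9(T − 26.59)
3511.1 T = 82293 − 33260 = 49033
T ≈ 13.97 °C (positive, so assuming full melt was valid).

T_f ≈ 14.0 °C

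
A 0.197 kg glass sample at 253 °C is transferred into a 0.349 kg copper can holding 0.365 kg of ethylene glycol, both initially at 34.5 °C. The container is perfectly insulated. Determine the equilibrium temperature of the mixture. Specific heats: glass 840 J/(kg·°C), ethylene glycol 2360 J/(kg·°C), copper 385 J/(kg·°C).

T_f = Σ m_i c_i T_i / Σ m_i c_i:
T_f = (165.48*253 + 861.4*34.5 + 134.36*34.5) / (165.48 + 861.4 + 134.36)
    = 76220 / 1161.2 ≈ 65.64 °C

T_f ≈ 65.6 °C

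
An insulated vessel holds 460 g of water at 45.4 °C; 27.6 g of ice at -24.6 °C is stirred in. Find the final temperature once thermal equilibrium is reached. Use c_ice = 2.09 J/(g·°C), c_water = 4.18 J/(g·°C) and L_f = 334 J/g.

Conservation of energy gives ΣQ = 0:
ice -24.6→0 °C: 27.6×2.09×24.6 = 1419
  latent heat to melt: 27.6×334 = 9218.4
  meltwater 0→T: 27.6×4.18×T = 115.37 T
  water cools: 460×4.18×(T − 45.4) = 1922.8(T − 45.4)
2038.2 T = 87295 − 10637 = 76658
T ≈ 37.61 °C (positive, so assuming full melt was valid).

T_f ≈ 37.6 °C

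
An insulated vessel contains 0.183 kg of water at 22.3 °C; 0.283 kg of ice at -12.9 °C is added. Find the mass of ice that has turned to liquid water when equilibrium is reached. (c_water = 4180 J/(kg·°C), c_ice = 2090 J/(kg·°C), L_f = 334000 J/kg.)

m_melted ≈ 0.0282 kg

Cooling the water to 0 °C releases 0.183·4180·22.3 = 17058 J.
Of that, 0.283·2090·12.9 = 7630 J goes to bring the ice to 0 °C, leaving 9428.2 J.
Melting all 0.283 kg of ice would need 0.283·334000 = 94522 J.
9428.2 J < 94522 J, so only part of the ice melts and the system sits at 0 °C.
m_melt = 9428.2 / L_f = 0.02823 kg.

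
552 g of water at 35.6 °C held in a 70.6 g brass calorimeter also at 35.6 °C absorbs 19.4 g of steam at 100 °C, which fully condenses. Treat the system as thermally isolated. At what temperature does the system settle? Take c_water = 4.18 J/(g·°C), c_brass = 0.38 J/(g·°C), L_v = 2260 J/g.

T_f ≈ 55.9 °C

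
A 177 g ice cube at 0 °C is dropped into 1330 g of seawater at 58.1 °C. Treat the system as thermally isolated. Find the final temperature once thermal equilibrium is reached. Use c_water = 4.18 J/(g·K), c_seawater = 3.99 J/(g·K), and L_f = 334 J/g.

Conservation of energy gives ΣQ = 0:
fusion: m_ice L_f = 177×334 = 59118; warm the meltwater: 739.86 T; seawater: 5306.7(T − 58.1)
6046.6 T = 308319 − 59118 = 249201
T ≈ 41.21 °C. Since T > 0 °C, the all-ice-melts assumption holds.

T_f ≈ 41.2 °C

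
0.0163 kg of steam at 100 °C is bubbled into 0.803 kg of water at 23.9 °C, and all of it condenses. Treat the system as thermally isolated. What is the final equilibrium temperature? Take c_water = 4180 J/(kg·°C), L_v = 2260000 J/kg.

Taking heat into each body as positive, Σ m c ΔT = 0:
steam→water at 100 °C releases m L_v = 0.0163×2260000 = 36838; condensed water 100 °C→T: 68.13(T − 100); water warms: 0.803×4180×(T − 23.9) = 3356.5(T − 23.9)
3424.7 T = 36838 + 6813.4 + 80221 = 123873
T ≈ 36.17 °C — below 100 °C, confirming all the steam condensed.

T_f ≈ 36.2 °C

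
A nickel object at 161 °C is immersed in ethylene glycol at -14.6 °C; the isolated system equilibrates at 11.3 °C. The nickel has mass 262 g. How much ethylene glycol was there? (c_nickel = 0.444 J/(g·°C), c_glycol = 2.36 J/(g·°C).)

Heat lost by the nickel = heat gained by the glycol:
262×0.444×(161 − 11.3) = m×2.36×(11.3 − (-14.6))
61.12 m = 17414  ⇒  m ≈ 284.9 g

m ≈ 285 g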